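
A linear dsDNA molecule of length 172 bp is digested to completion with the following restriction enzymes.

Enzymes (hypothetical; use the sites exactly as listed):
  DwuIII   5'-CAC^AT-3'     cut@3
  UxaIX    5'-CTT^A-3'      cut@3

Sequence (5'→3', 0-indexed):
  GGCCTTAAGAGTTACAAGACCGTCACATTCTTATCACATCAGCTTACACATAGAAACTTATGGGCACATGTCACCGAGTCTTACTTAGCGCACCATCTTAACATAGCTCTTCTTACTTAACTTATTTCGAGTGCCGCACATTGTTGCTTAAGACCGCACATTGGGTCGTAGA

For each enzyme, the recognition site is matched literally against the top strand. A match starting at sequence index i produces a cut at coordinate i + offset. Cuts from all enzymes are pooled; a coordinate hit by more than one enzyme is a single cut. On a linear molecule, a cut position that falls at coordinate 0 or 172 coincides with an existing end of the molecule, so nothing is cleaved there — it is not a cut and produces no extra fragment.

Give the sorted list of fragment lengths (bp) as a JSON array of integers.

[4,4,4,5,5,6,6,8,8,10,10,10,13,13,15,15,16,20]

Site scan:
  DwuIII CACAT/3: at [23, 34, 46, 64, 136, 156] ⇒ [26, 37, 49, 67, 139, 159]
  UxaIX CTTA/3: at [3, 29, 42, 56, 79, 83, 96, 111, 115, 120, 146] ⇒ [6, 32, 45, 59, 82, 86, 99, 114, 118, 123, 149]

All cut coordinates (distinct, sorted): [6, 26, 32, 37, 45, 49, 59, 67, 82, 86, 99, 114, 118, 123, 139, 149, 159]

Fragment lengths:
  [0,6): 6 bp
  [6,26): 20 bp
  [26,32): 6 bp
  [32,37): 5 bp
  [37,45): 8 bp
  [45,49): 4 bp
  [49,59): 10 bp
  [59,67): 8 bp
  [67,82): 15 bp
  [82,86): 4 bp
  [86,99): 13 bp
  [99,114): 15 bp
  [114,118): 4 bp
  [118,123): 5 bp
  [123,139): 16 bp
  [139,149): 10 bp
  [149,159): 10 bp
  [159,172): 13 bp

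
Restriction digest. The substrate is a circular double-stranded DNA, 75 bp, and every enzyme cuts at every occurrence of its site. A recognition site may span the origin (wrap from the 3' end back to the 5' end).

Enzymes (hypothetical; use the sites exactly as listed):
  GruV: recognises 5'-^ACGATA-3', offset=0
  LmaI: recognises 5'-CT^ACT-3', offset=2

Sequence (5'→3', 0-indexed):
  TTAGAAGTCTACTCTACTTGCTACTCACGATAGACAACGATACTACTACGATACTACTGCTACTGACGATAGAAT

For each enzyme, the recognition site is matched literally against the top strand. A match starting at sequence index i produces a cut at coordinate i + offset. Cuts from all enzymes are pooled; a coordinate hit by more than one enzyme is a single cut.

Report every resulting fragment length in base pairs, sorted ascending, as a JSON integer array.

[3,4,4,5,6,7,8,8,10,20]

Scan for sites:
  GruV ACGATA/0: at [26, 36, 47, 65] ⇒ [26, 36, 47, 65]
  LmaI CTACT/2: at [8, 13, 20, 42, 53, 59] ⇒ [10, 15, 22, 44, 55, 61]

All cut coordinates (distinct, sorted): [10, 15, 22, 26, 36, 44, 47, 55, 61, 65]

Fragments:
  10→15: 5 bp
  15→22: 7 bp
  22→26: 4 bp
  26→36: 10 bp
  36→44: 8 bp
  44→47: 3 bp
  47→55: 8 bp
  55→61: 6 bp
  61→65: 4 bp
  65→10 (wrap): 75-65+10 = 20 bp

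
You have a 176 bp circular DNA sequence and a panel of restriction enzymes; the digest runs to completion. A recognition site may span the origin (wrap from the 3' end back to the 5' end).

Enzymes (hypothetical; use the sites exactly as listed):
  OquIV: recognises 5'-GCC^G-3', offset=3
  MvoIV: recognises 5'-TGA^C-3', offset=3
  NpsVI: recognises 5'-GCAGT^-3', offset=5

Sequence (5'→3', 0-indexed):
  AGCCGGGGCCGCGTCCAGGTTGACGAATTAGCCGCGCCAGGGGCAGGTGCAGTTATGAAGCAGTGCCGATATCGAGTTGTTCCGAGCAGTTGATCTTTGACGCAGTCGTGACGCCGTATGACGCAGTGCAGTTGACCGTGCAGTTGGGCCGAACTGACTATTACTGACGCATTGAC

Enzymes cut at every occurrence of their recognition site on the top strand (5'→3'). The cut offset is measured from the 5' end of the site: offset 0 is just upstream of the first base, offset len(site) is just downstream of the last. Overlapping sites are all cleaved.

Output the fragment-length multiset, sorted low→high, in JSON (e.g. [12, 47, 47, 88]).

[3,3,4,5,5,5,6,6,6,6,6,7,8,9,10,10,10,11,13,20,23]

Site scan:
  OquIV GCCG/3: at [1, 7, 30, 64, 112, 147] ⇒ [4, 10, 33, 67, 115, 150]
  MvoIV TGAC/3: at [20, 97, 108, 118, 132, 154, 164, 172] ⇒ [23, 100, 111, 121, 135, 157, 167, 175]
  NpsVI GCAGT/5: at [48, 59, 85, 101, 122, 127, 139] ⇒ [53, 64, 90, 106, 127, 132, 144]

All cut coordinates (distinct, sorted): [4, 10, 23, 33, 53, 64, 67, 90, 100, 106, 111, 115, 121, 127, 132, 135, 144, 150, 157, 167, 175]

Fragment lengths:
  4→10: 6 bp
  10→23: 13 bp
  23→33: 10 bp
  33→53: 20 bp
  53→64: 11 bp
  64→67: 3 bp
  67→90: 23 bp
  90→100: 10 bp
  100→106: 6 bp
  106→111: 5 bp
  111→115: 4 bp
  115→121: 6 bp
  121→127: 6 bp
  127→132: 5 bp
  132→135: 3 bp
  135→144: 9 bp
  144→150: 6 bp
  150→157: 7 bp
  157→167: 10 bp
  167→175: 8 bp
  175→4 (wrap): 176-175+4 = 5 bp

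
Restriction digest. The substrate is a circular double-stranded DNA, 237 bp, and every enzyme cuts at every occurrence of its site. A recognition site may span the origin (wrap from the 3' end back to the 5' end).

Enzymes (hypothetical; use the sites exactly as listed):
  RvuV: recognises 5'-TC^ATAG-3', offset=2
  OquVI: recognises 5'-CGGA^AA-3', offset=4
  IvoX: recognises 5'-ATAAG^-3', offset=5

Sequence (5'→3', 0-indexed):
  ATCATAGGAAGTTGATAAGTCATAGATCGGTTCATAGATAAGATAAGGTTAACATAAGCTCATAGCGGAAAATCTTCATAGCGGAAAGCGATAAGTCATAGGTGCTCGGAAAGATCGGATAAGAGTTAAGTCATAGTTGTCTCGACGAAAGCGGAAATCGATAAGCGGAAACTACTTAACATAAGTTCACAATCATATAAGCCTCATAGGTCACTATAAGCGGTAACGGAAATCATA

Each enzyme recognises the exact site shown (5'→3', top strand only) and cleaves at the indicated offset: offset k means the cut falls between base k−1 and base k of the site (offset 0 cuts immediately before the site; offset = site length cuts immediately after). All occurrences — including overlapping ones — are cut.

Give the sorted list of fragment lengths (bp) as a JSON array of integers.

Site scan:
  RvuV (TCATAG, off=2): starts [1, 19, 31, 59, 75, 95, 130, 203] → cuts [3, 21, 33, 61, 77, 97, 132, 205]
  OquVI (CGGAAA, off=4): starts [65, 81, 106, 151, 165, 226] → cuts [69, 85, 110, 155, 169, 230]
  IvoX (ATAAG, off=5): starts [14, 37, 42, 53, 90, 118, 160, 180, 196, 215] → cuts [19, 42, 47, 58, 95, 123, 165, 185, 201, 220]

Pooled cuts: [3, 19, 21, 33, 42, 47, 58, 61, 69, 77, 85, 95, 97, 110, 123, 132, 155, 165, 169, 185, 201, 205, 220, 230]

Fragments:
  3→19: 16 bp
  19→21: 2 bp
  21→33: 12 bp
  33→42: 9 bp
  42→47: 5 bp
  47→58: 11 bp
  58→61: 3 bp
  61→69: 8 bp
  69→77: 8 bp
  77→85: 8 bp
  85→95: 10 bp
  95→97: 2 bp
  97→110: 13 bp
  110→123: 13 bp
  123→132: 9 bp
  132→155: 23 bp
  155→165: 10 bp
  165→169: 4 bp
  169→185: 16 bp
  185→201: 16 bp
  201→205: 4 bp
  205→220: 15 bp
  220→230: 10 bp
  230→3 (wrap): 237-230+3 = 10 bp

[2,2,3,4,4,5,8,8,8,9,9,10,10,10,10,11,12,13,13,15,16,16,16,23]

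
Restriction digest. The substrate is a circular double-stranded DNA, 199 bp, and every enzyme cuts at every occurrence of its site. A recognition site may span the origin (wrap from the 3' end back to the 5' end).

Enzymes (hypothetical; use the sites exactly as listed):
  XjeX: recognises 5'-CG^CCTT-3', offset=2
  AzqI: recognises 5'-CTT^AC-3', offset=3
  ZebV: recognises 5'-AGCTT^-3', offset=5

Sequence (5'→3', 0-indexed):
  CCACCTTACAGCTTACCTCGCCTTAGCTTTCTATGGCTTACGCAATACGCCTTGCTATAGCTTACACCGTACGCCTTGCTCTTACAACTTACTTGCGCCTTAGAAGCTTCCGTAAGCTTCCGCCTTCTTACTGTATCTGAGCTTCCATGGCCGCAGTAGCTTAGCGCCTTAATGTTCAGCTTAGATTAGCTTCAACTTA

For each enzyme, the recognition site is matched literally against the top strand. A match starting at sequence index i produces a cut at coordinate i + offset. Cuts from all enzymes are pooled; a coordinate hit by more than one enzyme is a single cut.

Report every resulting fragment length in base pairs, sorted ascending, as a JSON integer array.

Site scan:
  XjeX (CGCCTT, off=2): starts [18, 47, 71, 95, 120, 164] → cuts [20, 49, 73, 97, 122, 166]
  AzqI (CTTAC, off=3): starts [4, 11, 36, 60, 80, 87, 126, 195] → cuts [7, 14, 39, 63, 83, 90, 129, 198]
  ZebV (AGCTT, off=5): starts [9, 24, 58, 104, 114, 139, 157, 177, 187] → cuts [14, 29, 63, 109, 119, 144, 162, 182, 192]

Pooled cuts: [7, 14, 20, 29, 39, 49, 63, 73, 83, 90, 97, 109, 119, 122, 129, 144, 162, 166, 182, 192, 198]

Fragments:
  7→14: 7 bp
  14→20: 6 bp
  20→29: 9 bp
  29→39: 10 bp
  39→49: 10 bp
  49→63: 14 bp
  63→73: 10 bp
  73→83: 10 bp
  83→90: 7 bp
  90→97: 7 bp
  97→109: 12 bp
  109→119: 10 bp
  119→122: 3 bp
  122→129: 7 bp
  129→144: 15 bp
  144→162: 18 bp
  162→166: 4 bp
  166→182: 16 bp
  182→192: 10 bp
  192→198: 6 bp
  198→7 (wrap): 199-198+7 = 8 bp

[3,4,6,6,7,7,7,7,8,9,10,10,10,10,10,10,12,14,15,16,18]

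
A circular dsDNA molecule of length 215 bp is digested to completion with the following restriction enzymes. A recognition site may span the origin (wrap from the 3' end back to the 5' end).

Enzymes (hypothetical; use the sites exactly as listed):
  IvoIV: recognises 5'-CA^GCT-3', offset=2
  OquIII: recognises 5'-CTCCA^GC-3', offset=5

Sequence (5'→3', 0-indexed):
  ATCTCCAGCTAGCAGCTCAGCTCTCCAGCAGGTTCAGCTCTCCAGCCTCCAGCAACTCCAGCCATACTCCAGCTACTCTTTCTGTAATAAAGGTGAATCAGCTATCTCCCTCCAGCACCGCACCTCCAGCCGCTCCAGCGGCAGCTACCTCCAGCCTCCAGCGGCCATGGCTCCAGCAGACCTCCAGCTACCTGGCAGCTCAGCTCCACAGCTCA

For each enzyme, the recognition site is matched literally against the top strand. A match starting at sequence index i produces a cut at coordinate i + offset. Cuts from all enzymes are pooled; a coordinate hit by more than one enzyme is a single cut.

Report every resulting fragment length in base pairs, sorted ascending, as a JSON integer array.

[5,5,6,7,7,7,8,8,8,9,9,9,10,11,11,11,12,14,14,15,29]

Scan for sites:
  IvoIV (CAGCT, off=2): starts [5, 12, 17, 34, 69, 98, 141, 184, 195, 200, 208] → cuts [7, 14, 19, 36, 71, 100, 143, 186, 197, 202, 210]
  OquIII (CTCCAGC, off=5): starts [2, 22, 39, 46, 55, 66, 109, 123, 132, 148, 155, 170, 181] → cuts [7, 27, 44, 51, 60, 71, 114, 128, 137, 153, 160, 175, 186]

Pooled cuts: [7, 14, 19, 27, 36, 44, 51, 60, 71, 100, 114, 128, 137, 143, 153, 160, 175, 186, 197, 202, 210]

Fragment lengths:
  7→14: 7 bp
  14→19: 5 bp
  19→27: 8 bp
  27→36: 9 bp
  36→44: 8 bp
  44→51: 7 bp
  51→60: 9 bp
  60→71: 11 bp
  71→100: 29 bp
  100→114: 14 bp
  114→128: 14 bp
  128→137: 9 bp
  137→143: 6 bp
  143→153: 10 bp
  153→160: 7 bp
  160→175: 15 bp
  175→186: 11 bp
  186→197: 11 bp
  197→202: 5 bp
  202→210: 8 bp
  210→7 (wrap): 215-210+7 = 12 bp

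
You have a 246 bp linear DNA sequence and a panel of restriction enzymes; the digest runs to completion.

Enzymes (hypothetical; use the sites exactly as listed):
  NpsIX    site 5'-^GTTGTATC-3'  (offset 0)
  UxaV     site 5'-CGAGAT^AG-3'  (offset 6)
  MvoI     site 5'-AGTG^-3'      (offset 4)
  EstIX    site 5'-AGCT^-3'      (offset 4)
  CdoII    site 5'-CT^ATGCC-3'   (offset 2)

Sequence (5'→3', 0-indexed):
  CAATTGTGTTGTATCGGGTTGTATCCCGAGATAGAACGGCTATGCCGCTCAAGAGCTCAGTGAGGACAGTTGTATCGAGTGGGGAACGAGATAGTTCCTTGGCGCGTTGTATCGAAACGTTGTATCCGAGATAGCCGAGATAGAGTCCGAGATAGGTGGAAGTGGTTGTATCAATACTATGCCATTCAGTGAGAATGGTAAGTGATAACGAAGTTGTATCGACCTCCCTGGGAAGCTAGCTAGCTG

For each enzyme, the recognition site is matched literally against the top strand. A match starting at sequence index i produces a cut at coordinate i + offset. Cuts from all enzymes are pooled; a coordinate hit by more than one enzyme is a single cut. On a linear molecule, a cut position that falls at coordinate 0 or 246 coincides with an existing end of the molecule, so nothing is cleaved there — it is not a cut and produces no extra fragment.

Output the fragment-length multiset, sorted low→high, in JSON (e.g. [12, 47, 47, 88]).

[1,4,4,5,6,7,8,9,9,10,11,11,12,13,13,13,13,13,14,14,15,16,25]

Site scan:
  NpsIX (GTTGTATC, off=0): starts [7, 17, 68, 105, 118, 164, 212] → cuts [7, 17, 68, 105, 118, 164, 212]
  UxaV (CGAGATAG, off=6): starts [26, 86, 126, 135, 147] → cuts [32, 92, 132, 141, 153]
  MvoI (AGTG, off=4): starts [58, 77, 160, 187, 200] → cuts [62, 81, 164, 191, 204]
  EstIX (AGCT, off=4): starts [53, 233, 237, 241] → cuts [57, 237, 241, 245]
  CdoII (CTATGCC, off=2): starts [39, 176] → cuts [41, 178]

Pooled cuts: [7, 17, 32, 41, 57, 62, 68, 81, 92, 105, 118, 132, 141, 153, 164, 178, 191, 204, 212, 237, 241, 245]

Fragments:
  [0,7): 7 bp
  [7,17): 10 bp
  [17,32): 15 bp
  [32,41): 9 bp
  [41,57): 16 bp
  [57,62): 5 bp
  [62,68): 6 bp
  [68,81): 13 bp
  [81,92): 11 bp
  [92,105): 13 bp
  [105,118): 13 bp
  [118,132): 14 bp
  [132,141): 9 bp
  [141,153): 12 bp
  [153,164): 11 bp
  [164,178): 14 bp
  [178,191): 13 bp
  [191,204): 13 bp
  [204,212): 8 bp
  [212,237): 25 bp
  [237,241): 4 bp
  [241,245): 4 bp
  [245,246): 1 bp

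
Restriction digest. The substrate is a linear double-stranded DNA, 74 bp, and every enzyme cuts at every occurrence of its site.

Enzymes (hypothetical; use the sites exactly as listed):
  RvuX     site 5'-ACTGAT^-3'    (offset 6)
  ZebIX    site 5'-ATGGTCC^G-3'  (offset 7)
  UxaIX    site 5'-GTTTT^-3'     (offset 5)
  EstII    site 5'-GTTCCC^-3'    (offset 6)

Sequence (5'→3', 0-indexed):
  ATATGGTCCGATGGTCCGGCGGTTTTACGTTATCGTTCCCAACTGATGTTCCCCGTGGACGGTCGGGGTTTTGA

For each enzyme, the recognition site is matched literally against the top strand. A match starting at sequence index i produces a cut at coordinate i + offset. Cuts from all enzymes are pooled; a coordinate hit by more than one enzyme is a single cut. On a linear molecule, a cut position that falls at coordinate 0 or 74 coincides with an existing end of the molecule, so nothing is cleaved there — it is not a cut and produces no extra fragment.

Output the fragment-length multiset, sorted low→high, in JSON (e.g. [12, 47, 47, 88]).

Site scan:
  RvuX (ACTGAT, off=6): starts [41] → cuts [47]
  ZebIX (ATGGTCCG, off=7): starts [2, 10] → cuts [9, 17]
  UxaIX (GTTTT, off=5): starts [21, 67] → cuts [26, 72]
  EstII (GTTCCC, off=6): starts [34, 47] → cuts [40, 53]

Pooled cuts: [9, 17, 26, 40, 47, 53, 72]

Fragments:
  [0,9): 9 bp
  [9,17): 8 bp
  [17,26): 9 bp
  [26,40): 14 bp
  [40,47): 7 bp
  [47,53): 6 bp
  [53,72): 19 bp
  [72,74): 2 bp

[2,6,7,8,9,9,14,19]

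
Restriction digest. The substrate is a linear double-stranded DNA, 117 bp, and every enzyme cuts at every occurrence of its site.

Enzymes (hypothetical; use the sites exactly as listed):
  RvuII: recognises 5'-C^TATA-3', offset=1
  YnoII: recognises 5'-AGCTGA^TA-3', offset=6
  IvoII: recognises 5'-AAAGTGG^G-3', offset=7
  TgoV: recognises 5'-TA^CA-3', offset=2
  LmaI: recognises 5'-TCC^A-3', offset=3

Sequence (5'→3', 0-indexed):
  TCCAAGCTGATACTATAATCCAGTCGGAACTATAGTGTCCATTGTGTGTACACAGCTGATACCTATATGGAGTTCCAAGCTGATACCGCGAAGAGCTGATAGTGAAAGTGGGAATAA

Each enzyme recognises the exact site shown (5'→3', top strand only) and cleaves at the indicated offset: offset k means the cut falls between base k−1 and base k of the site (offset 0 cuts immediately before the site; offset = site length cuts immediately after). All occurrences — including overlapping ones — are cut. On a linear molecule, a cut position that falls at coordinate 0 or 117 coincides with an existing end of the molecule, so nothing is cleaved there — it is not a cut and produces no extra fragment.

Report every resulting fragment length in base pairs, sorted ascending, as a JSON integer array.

Scan for sites:
  RvuII CTATA/1: at [12, 29, 62] ⇒ [13, 30, 63]
  YnoII AGCTGATA/6: at [4, 53, 77, 93] ⇒ [10, 59, 83, 99]
  IvoII AAAGTGGG/7: at [104] ⇒ [111]
  TgoV TACA/2: at [48] ⇒ [50]
  LmaI TCCA/3: at [0, 18, 37, 73] ⇒ [3, 21, 40, 76]

Pooled cuts: [3, 10, 13, 21, 30, 40, 50, 59, 63, 76, 83, 99, 111]

Fragment lengths:
  [0,3): 3 bp
  [3,10): 7 bp
  [10,13): 3 bp
  [13,21): 8 bp
  [21,30): 9 bp
  [30,40): 10 bp
  [40,50): 10 bp
  [50,59): 9 bp
  [59,63): 4 bp
  [63,76): 13 bp
  [76,83): 7 bp
  [83,99): 16 bp
  [99,111): 12 bp
  [111,117): 6 bp

[3,3,4,6,7,7,8,9,9,10,10,12,13,16]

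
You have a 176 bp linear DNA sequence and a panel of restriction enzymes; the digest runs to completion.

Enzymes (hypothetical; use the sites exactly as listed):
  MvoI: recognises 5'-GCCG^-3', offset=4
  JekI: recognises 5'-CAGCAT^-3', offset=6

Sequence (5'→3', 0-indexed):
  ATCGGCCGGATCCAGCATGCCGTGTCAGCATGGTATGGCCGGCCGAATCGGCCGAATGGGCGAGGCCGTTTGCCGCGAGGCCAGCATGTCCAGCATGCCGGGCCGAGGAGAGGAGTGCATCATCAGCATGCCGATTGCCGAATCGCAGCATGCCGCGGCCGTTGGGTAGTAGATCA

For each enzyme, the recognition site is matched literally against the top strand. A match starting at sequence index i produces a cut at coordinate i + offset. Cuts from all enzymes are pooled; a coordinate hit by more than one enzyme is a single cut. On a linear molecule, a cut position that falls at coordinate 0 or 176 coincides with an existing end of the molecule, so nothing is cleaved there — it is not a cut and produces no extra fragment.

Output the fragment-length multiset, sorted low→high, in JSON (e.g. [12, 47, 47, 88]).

Site scan:
  MvoI (GCCG, off=4): starts [4, 18, 37, 41, 50, 64, 71, 96, 101, 129, 136, 151, 157] → cuts [8, 22, 41, 45, 54, 68, 75, 100, 105, 133, 140, 155, 161]
  JekI (CAGCAT, off=6): starts [12, 25, 81, 90, 123, 145] → cuts [18, 31, 87, 96, 129, 151]

Pooled cuts: [8, 18, 22, 31, 41, 45, 54, 68, 75, 87, 96, 100, 105, 129, 133, 140, 151, 155, 161]

Fragments:
  [0,8): 8 bp
  [8,18): 10 bp
  [18,22): 4 bp
  [22,31): 9 bp
  [31,41): 10 bp
  [41,45): 4 bp
  [45,54): 9 bp
  [54,68): 14 bp
  [68,75): 7 bp
  [75,87): 12 bp
  [87,96): 9 bp
  [96,100): 4 bp
  [100,105): 5 bp
  [105,129): 24 bp
  [129,133): 4 bp
  [133,140): 7 bp
  [140,151): 11 bp
  [151,155): 4 bp
  [155,161): 6 bp
  [161,176): 15 bp

[4,4,4,4,4,5,6,7,7,8,9,9,9,10,10,11,12,14,15,24]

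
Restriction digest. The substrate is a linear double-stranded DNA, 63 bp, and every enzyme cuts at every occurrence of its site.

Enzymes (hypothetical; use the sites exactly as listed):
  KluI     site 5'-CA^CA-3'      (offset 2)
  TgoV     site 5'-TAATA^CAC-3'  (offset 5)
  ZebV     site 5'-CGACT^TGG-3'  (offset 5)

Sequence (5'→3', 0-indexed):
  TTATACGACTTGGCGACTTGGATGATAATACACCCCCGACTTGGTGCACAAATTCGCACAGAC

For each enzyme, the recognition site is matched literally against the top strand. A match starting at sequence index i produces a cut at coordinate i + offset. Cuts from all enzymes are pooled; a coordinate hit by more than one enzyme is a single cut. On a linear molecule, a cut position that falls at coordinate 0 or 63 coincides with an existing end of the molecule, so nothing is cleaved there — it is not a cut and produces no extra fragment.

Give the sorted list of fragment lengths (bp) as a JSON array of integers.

Per-enzyme occurrences:
  KluI CACA/2: at [46, 56] ⇒ [48, 58]
  TgoV TAATACAC/5: at [25] ⇒ [30]
  ZebV CGACTTGG/5: at [5, 13, 36] ⇒ [10, 18, 41]

All cut coordinates (distinct, sorted): [10, 18, 30, 41, 48, 58]

Fragment lengths:
  [0,10): 10 bp
  [10,18): 8 bp
  [18,30): 12 bp
  [30,41): 11 bp
  [41,48): 7 bp
  [48,58): 10 bp
  [58,63): 5 bp

[5,7,8,10,10,11,12]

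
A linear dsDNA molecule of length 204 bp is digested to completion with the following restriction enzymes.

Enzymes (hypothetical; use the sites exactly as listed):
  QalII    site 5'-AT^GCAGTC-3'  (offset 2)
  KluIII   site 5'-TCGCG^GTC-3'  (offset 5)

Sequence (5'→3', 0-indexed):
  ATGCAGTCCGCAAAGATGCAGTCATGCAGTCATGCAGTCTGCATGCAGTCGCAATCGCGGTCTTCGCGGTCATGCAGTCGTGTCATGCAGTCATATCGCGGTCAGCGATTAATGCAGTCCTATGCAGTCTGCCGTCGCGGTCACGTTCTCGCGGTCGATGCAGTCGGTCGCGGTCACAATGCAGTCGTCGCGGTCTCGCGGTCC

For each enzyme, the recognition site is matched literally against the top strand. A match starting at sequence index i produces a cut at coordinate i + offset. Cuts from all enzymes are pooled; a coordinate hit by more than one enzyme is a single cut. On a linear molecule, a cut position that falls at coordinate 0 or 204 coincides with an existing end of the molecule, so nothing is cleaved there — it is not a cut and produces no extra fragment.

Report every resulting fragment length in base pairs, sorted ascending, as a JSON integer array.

Scan for sites:
  QalII (ATGCAGTC, off=2): starts [0, 15, 23, 31, 42, 71, 84, 111, 121, 157, 178] → cuts [2, 17, 25, 33, 44, 73, 86, 113, 123, 159, 180]
  KluIII (TCGCGGTC, off=5): starts [54, 63, 95, 134, 148, 167, 187, 195] → cuts [59, 68, 100, 139, 153, 172, 192, 200]

All cut coordinates (distinct, sorted): [2, 17, 25, 33, 44, 59, 68, 73, 86, 100, 113, 123, 139, 153, 159, 172, 180, 192, 200]

Fragment lengths:
  [0,2): 2 bp
  [2,17): 15 bp
  [17,25): 8 bp
  [25,33): 8 bp
  [33,44): 11 bp
  [44,59): 15 bp
  [59,68): 9 bp
  [68,73): 5 bp
  [73,86): 13 bp
  [86,100): 14 bp
  [100,113): 13 bp
  [113,123): 10 bp
  [123,139): 16 bp
  [139,153): 14 bp
  [153,159): 6 bp
  [159,172): 13 bp
  [172,180): 8 bp
  [180,192): 12 bp
  [192,200): 8 bp
  [200,204): 4 bp

[2,4,5,6,8,8,8,8,9,10,11,12,13,13,13,14,14,15,15,16]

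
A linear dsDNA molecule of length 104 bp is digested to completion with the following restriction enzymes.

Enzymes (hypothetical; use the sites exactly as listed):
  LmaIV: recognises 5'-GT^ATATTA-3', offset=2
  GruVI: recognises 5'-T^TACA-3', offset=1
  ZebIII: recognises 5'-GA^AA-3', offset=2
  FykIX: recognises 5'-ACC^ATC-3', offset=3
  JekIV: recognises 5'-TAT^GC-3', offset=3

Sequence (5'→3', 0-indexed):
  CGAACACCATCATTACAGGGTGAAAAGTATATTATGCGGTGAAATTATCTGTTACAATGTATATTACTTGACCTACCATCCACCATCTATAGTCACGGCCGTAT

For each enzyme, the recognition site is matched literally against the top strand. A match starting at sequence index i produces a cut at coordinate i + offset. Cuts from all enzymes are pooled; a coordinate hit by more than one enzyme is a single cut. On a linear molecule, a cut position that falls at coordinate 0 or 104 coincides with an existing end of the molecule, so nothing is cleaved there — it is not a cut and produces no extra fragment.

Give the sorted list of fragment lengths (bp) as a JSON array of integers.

Per-enzyme occurrences:
  LmaIV (GTATATTA, off=2): starts [26, 58] → cuts [28, 60]
  GruVI (TTACA, off=1): starts [12, 51] → cuts [13, 52]
  ZebIII (GAAA, off=2): starts [21, 40] → cuts [23, 42]
  FykIX (ACCATC, off=3): starts [5, 74, 81] → cuts [8, 77, 84]
  JekIV (TATGC, off=3): starts [32] → cuts [35]

Pooled cuts: [8, 13, 23, 28, 35, 42, 52, 60, 77, 84]

Fragments:
  [0,8): 8 bp
  [8,13): 5 bp
  [13,23): 10 bp
  [23,28): 5 bp
  [28,35): 7 bp
  [35,42): 7 bp
  [42,52): 10 bp
  [52,60): 8 bp
  [60,77): 17 bp
  [77,84): 7 bp
  [84,104): 20 bp

[5,5,7,7,7,8,8,10,10,17,20]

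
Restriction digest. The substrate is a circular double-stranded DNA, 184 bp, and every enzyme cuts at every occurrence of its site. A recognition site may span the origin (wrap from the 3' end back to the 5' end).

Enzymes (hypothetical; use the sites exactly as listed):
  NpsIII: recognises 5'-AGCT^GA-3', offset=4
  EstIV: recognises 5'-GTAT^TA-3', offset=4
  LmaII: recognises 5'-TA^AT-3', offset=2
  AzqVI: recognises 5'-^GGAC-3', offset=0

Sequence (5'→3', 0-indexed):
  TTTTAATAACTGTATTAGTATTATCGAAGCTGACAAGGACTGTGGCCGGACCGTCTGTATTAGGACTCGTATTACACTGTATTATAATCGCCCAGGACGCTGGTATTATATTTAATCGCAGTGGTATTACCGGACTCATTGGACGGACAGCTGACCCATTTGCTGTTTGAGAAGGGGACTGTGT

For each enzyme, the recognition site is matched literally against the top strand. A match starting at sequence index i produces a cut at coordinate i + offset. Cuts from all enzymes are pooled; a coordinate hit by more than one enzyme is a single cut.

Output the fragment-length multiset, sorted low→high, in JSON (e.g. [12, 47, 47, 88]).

Site scan:
  NpsIII AGCTGA/4: at [27, 148] ⇒ [31, 152]
  EstIV GTATTA/4: at [11, 17, 56, 68, 78, 102, 123] ⇒ [15, 21, 60, 72, 82, 106, 127]
  LmaII TAAT/2: at [3, 84, 112] ⇒ [5, 86, 114]
  AzqVI GGAC/0: at [36, 47, 62, 94, 131, 140, 144, 175] ⇒ [36, 47, 62, 94, 131, 140, 144, 175]

All cut coordinates (distinct, sorted): [5, 15, 21, 31, 36, 47, 60, 62, 72, 82, 86, 94, 106, 114, 127, 131, 140, 144, 152, 175]

Fragment lengths:
  5→15: 10 bp
  15→21: 6 bp
  21→31: 10 bp
  31→36: 5 bp
  36→47: 11 bp
  47→60: 13 bp
  60→62: 2 bp
  62→72: 10 bp
  72→82: 10 bp
  82→86: 4 bp
  86→94: 8 bp
  94→106: 12 bp
  106→114: 8 bp
  114→127: 13 bp
  127→131: 4 bp
  131→140: 9 bp
  140→144: 4 bp
  144→152: 8 bp
  152→175: 23 bp
  175→5 (wrap): 184-175+5 = 14 bp

[2,4,4,4,5,6,8,8,8,9,10,10,10,10,11,12,13,13,14,23]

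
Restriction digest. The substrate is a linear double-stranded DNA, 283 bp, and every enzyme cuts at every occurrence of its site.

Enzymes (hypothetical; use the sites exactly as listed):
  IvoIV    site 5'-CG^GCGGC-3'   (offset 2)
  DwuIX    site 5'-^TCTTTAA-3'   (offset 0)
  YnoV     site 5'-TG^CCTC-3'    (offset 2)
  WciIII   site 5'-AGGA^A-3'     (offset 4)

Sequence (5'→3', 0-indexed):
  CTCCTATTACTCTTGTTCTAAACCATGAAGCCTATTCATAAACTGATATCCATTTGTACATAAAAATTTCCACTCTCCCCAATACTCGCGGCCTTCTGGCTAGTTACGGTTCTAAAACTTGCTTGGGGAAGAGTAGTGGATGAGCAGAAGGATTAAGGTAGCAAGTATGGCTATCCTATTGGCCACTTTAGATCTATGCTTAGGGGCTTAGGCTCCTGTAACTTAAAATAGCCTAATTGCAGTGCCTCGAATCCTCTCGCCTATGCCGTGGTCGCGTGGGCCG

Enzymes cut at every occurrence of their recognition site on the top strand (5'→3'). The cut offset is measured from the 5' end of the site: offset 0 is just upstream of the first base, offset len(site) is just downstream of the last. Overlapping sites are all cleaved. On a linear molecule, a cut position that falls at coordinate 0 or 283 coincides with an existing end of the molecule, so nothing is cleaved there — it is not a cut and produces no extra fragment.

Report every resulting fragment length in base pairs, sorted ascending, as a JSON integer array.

[39,244]

Scan for sites:
  IvoIV (CGGCGGC, off=2): no sites
  DwuIX (TCTTTAA, off=0): no sites
  YnoV (TGCCTC, off=2): starts [242] → cuts [244]
  WciIII (AGGAA, off=4): no sites

All cut coordinates (distinct, sorted): [244]

Fragments:
  [0,244): 244 bp
  [244,283): 39 bp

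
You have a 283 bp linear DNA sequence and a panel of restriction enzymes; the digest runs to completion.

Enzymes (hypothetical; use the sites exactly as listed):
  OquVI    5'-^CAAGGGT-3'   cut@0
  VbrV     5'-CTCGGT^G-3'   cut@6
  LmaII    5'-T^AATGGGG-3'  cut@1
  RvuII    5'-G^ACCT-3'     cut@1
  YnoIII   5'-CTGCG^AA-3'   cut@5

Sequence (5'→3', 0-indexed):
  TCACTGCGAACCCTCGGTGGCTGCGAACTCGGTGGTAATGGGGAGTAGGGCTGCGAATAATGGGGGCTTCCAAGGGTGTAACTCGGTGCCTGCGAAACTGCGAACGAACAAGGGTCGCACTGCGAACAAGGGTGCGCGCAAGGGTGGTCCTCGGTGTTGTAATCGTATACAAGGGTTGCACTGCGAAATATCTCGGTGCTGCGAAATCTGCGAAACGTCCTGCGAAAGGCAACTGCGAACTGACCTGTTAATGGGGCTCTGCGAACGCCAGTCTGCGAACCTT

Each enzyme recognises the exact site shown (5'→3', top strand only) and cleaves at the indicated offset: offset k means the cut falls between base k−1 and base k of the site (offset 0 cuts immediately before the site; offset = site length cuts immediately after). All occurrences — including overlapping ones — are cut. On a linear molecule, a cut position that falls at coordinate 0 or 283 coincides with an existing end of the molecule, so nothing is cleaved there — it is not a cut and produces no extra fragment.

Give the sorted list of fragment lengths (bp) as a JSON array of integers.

Per-enzyme occurrences:
  OquVI CAAGGGT/0: at [70, 108, 126, 138, 169] ⇒ [70, 108, 126, 138, 169]
  VbrV CTCGGTG/6: at [12, 27, 81, 149, 191] ⇒ [18, 33, 87, 155, 197]
  LmaII TAATGGGG/1: at [35, 57, 248] ⇒ [36, 58, 249]
  RvuII GACCT/1: at [241] ⇒ [242]
  YnoIII CTGCGAA/5: at [3, 20, 50, 89, 97, 119, 180, 198, 207, 219, 232, 258, 272] ⇒ [8, 25, 55, 94, 102, 124, 185, 203, 212, 224, 237, 263, 277]

All cut coordinates (distinct, sorted): [8, 18, 25, 33, 36, 55, 58, 70, 87, 94, 102, 108, 124, 126, 138, 155, 169, 185, 197, 203, 212, 224, 237, 242, 249, 263, 277]

Fragment lengths:
  [0,8): 8 bp
  [8,18): 10 bp
  [18,25): 7 bp
  [25,33): 8 bp
  [33,36): 3 bp
  [36,55): 19 bp
  [55,58): 3 bp
  [58,70): 12 bp
  [70,87): 17 bp
  [87,94): 7 bp
  [94,102): 8 bp
  [102,108): 6 bp
  [108,124): 16 bp
  [124,126): 2 bp
  [126,138): 12 bp
  [138,155): 17 bp
  [155,169): 14 bp
  [169,185): 16 bp
  [185,197): 12 bp
  [197,203): 6 bp
  [203,212): 9 bp
  [212,224): 12 bp
  [224,237): 13 bp
  [237,242): 5 bp
  [242,249): 7 bp
  [249,263): 14 bp
  [263,277): 14 bp
  [277,283): 6 bp

[2,3,3,5,6,6,6,7,7,7,8,8,8,9,10,12,12,12,12,13,14,14,14,16,16,17,17,19]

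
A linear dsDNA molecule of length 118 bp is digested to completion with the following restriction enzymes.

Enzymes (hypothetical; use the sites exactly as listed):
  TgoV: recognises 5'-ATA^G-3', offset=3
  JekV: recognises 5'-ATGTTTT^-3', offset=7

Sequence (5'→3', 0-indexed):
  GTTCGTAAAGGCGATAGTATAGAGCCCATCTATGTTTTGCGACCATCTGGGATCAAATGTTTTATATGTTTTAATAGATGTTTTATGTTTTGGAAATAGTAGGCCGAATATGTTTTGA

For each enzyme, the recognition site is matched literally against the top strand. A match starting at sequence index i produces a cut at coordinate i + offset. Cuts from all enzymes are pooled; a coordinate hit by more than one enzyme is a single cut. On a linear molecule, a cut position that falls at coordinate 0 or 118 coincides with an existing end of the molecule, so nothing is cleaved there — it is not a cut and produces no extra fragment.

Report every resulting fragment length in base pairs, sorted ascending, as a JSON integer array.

Per-enzyme occurrences:
  TgoV (ATAG, off=3): starts [13, 18, 73, 95] → cuts [16, 21, 76, 98]
  JekV (ATGTTTT, off=7): starts [31, 56, 65, 77, 84, 109] → cuts [38, 63, 72, 84, 91, 116]

Pooled cuts: [16, 21, 38, 63, 72, 76, 84, 91, 98, 116]

Fragment lengths:
  [0,16): 16 bp
  [16,21): 5 bp
  [21,38): 17 bp
  [38,63): 25 bp
  [63,72): 9 bp
  [72,76): 4 bp
  [76,84): 8 bp
  [84,91): 7 bp
  [91,98): 7 bp
  [98,116): 18 bp
  [116,118): 2 bp

[2,4,5,7,7,8,9,16,17,18,25]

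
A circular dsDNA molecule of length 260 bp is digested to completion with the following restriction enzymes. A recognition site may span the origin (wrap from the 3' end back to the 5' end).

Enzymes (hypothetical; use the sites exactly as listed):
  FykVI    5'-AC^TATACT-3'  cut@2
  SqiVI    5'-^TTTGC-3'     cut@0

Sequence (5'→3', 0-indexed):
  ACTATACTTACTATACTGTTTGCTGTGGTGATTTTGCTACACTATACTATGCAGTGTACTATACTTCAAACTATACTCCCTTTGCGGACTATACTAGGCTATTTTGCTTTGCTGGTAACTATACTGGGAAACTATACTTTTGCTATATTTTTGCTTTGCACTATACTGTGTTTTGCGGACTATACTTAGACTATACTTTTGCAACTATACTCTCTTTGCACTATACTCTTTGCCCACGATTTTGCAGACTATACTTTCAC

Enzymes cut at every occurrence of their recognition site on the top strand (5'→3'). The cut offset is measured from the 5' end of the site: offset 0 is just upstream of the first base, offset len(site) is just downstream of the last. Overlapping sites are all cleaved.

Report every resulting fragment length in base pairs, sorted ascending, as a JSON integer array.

[5,5,6,6,7,7,7,7,8,9,9,9,9,9,9,10,10,11,11,12,12,12,13,13,13,14,17]

Per-enzyme occurrences:
  FykVI ACTATACT/2: at [0, 9, 40, 57, 69, 87, 117, 130, 159, 178, 189, 203, 219, 247] ⇒ [2, 11, 42, 59, 71, 89, 119, 132, 161, 180, 191, 205, 221, 249]
  SqiVI TTTGC/0: at [18, 32, 80, 102, 107, 138, 149, 154, 171, 197, 214, 228, 240] ⇒ [18, 32, 80, 102, 107, 138, 149, 154, 171, 197, 214, 228, 240]

Pooled cuts: [2, 11, 18, 32, 42, 59, 71, 80, 89, 102, 107, 119, 132, 138, 149, 154, 161, 171, 180, 191, 197, 205, 214, 221, 228, 240, 249]

Fragment lengths:
  2→11: 9 bp
  11→18: 7 bp
  18→32: 14 bp
  32→42: 10 bp
  42→59: 17 bp
  59→71: 12 bp
  71→80: 9 bp
  80→89: 9 bp
  89→102: 13 bp
  102→107: 5 bp
  107→119: 12 bp
  119→132: 13 bp
  132→138: 6 bp
  138→149: 11 bp
  149→154: 5 bp
  154→161: 7 bp
  161→171: 10 bp
  171→180: 9 bp
  180→191: 11 bp
  191→197: 6 bp
  197→205: 8 bp
  205→214: 9 bp
  214→221: 7 bp
  221→228: 7 bp
  228→240: 12 bp
  240→249: 9 bp
  249→2 (wrap): 260-249+2 = 13 bp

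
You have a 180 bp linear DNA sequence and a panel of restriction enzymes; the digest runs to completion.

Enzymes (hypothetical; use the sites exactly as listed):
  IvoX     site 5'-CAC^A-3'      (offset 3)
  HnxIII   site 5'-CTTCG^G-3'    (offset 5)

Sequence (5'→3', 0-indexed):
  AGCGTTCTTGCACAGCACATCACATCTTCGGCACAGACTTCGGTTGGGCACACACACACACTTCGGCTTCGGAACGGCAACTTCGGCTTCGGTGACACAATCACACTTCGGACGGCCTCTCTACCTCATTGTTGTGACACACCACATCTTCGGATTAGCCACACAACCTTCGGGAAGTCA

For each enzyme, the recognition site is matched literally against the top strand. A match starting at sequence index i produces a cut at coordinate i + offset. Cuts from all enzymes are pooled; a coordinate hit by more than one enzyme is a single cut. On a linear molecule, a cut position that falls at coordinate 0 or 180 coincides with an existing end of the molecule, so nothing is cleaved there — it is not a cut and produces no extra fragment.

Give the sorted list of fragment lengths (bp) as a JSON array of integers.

Scan for sites:
  IvoX CACA/3: at [10, 15, 20, 31, 48, 50, 52, 54, 56, 95, 101, 137, 142, 159, 161] ⇒ [13, 18, 23, 34, 51, 53, 55, 57, 59, 98, 104, 140, 145, 162, 164]
  HnxIII CTTCGG/5: at [25, 37, 60, 66, 80, 86, 105, 147, 167] ⇒ [30, 42, 65, 71, 85, 91, 110, 152, 172]

Pooled cuts: [13, 18, 23, 30, 34, 42, 51, 53, 55, 57, 59, 65, 71, 85, 91, 98, 104, 110, 140, 145, 152, 162, 164, 172]

Fragment lengths:
  [0,13): 13 bp
  [13,18): 5 bp
  [18,23): 5 bp
  [23,30): 7 bp
  [30,34): 4 bp
  [34,42): 8 bp
  [42,51): 9 bp
  [51,53): 2 bp
  [53,55): 2 bp
  [55,57): 2 bp
  [57,59): 2 bp
  [59,65): 6 bp
  [65,71): 6 bp
  [71,85): 14 bp
  [85,91): 6 bp
  [91,98): 7 bp
  [98,104): 6 bp
  [104,110): 6 bp
  [110,140): 30 bp
  [140,145): 5 bp
  [145,152): 7 bp
  [152,162): 10 bp
  [162,164): 2 bp
  [164,172): 8 bp
  [172,180): 8 bp

[2,2,2,2,2,4,5,5,5,6,6,6,6,6,7,7,7,8,8,8,9,10,13,14,30]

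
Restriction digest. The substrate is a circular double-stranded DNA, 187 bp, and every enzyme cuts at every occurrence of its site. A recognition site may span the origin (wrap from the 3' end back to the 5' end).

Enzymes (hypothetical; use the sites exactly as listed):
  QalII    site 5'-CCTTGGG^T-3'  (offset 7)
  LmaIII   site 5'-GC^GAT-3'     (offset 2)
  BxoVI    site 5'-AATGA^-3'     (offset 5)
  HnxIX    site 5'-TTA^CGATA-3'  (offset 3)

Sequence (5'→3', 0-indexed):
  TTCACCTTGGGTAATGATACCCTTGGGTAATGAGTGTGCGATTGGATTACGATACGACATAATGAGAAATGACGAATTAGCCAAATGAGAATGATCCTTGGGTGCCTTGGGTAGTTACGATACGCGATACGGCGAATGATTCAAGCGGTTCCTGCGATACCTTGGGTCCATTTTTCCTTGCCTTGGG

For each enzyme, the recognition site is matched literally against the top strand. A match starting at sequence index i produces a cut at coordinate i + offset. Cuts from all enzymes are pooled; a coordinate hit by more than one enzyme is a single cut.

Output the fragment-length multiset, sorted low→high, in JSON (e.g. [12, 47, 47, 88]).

Site scan:
  QalII CCTTGGGT/7: at [4, 20, 95, 104, 159, 180] ⇒ [0, 11, 27, 102, 111, 166]
  LmaIII GCGAT/2: at [37, 123, 153] ⇒ [39, 125, 155]
  BxoVI AATGA/5: at [12, 28, 60, 67, 83, 89, 134] ⇒ [17, 33, 65, 72, 88, 94, 139]
  HnxIX TTACGATA/3: at [46, 114] ⇒ [49, 117]

Pooled cuts: [0, 11, 17, 27, 33, 39, 49, 65, 72, 88, 94, 102, 111, 117, 125, 139, 155, 166]

Fragments:
  0→11: 11 bp
  11→17: 6 bp
  17→27: 10 bp
  27→33: 6 bp
  33→39: 6 bp
  39→49: 10 bp
  49→65: 16 bp
  65→72: 7 bp
  72→88: 16 bp
  88→94: 6 bp
  94→102: 8 bp
  102→111: 9 bp
  111→117: 6 bp
  117→125: 8 bp
  125→139: 14 bp
  139→155: 16 bp
  155→166: 11 bp
  166→0 (wrap): 187-166+0 = 21 bp

[6,6,6,6,6,7,8,8,9,10,10,11,11,14,16,16,16,21]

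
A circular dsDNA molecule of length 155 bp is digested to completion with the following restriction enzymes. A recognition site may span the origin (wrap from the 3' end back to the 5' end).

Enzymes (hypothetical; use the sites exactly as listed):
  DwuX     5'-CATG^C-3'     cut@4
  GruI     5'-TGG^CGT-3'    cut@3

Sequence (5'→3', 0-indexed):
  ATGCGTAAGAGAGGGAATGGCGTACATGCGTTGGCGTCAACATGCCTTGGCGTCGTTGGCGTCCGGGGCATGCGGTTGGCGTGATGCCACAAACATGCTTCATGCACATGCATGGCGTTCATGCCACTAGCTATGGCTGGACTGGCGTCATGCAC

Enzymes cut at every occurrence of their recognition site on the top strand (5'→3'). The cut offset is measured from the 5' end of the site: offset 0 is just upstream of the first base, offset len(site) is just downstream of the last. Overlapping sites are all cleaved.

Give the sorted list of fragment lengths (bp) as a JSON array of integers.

[5,6,6,6,6,7,7,7,8,8,9,10,13,17,18,22]

Per-enzyme occurrences:
  DwuX CATGC/4: at [24, 40, 68, 93, 100, 106, 119, 148, 154] ⇒ [3, 28, 44, 72, 97, 104, 110, 123, 152]
  GruI TGGCGT/3: at [17, 31, 47, 56, 76, 112, 142] ⇒ [20, 34, 50, 59, 79, 115, 145]

Pooled cuts: [3, 20, 28, 34, 44, 50, 59, 72, 79, 97, 104, 110, 115, 123, 145, 152]

Fragment lengths:
  3→20: 17 bp
  20→28: 8 bp
  28→34: 6 bp
  34→44: 10 bp
  44→50: 6 bp
  50→59: 9 bp
  59→72: 13 bp
  72→79: 7 bp
  79→97: 18 bp
  97→104: 7 bp
  104→110: 6 bp
  110→115: 5 bp
  115→123: 8 bp
  123→145: 22 bp
  145→152: 7 bp
  152→3 (wrap): 155-152+3 = 6 bp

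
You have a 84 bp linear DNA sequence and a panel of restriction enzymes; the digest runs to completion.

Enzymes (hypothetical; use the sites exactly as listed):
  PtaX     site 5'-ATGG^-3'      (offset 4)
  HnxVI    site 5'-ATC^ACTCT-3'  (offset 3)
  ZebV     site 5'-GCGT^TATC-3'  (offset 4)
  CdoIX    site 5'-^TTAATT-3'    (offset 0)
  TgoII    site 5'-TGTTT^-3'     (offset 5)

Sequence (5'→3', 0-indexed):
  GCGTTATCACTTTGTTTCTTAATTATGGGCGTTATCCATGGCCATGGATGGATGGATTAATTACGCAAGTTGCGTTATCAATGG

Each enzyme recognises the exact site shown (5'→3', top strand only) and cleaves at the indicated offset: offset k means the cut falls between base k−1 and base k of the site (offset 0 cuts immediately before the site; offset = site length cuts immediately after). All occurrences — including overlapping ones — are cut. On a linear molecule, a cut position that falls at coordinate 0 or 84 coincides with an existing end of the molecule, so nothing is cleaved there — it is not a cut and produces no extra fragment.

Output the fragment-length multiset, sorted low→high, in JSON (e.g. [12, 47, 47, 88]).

[1,1,4,4,4,4,6,9,9,10,13,19]

Per-enzyme occurrences:
  PtaX (ATGG, off=4): starts [24, 37, 43, 47, 51, 80] → cuts [28, 41, 47, 51, 55] (position 84 is a terminus of the linear molecule — no cut)
  HnxVI (ATCACTCT, off=3): no sites
  ZebV (GCGTTATC, off=4): starts [0, 28, 71] → cuts [4, 32, 75]
  CdoIX (TTAATT, off=0): starts [18, 56] → cuts [18, 56]
  TgoII (TGTTT, off=5): starts [12] → cuts [17]

Pooled cuts: [4, 17, 18, 28, 32, 41, 47, 51, 55, 56, 75]

Fragment lengths:
  [0,4): 4 bp
  [4,17): 13 bp
  [17,18): 1 bp
  [18,28): 10 bp
  [28,32): 4 bp
  [32,41): 9 bp
  [41,47): 6 bp
  [47,51): 4 bp
  [51,55): 4 bp
  [55,56): 1 bp
  [56,75): 19 bp
  [75,84): 9 bp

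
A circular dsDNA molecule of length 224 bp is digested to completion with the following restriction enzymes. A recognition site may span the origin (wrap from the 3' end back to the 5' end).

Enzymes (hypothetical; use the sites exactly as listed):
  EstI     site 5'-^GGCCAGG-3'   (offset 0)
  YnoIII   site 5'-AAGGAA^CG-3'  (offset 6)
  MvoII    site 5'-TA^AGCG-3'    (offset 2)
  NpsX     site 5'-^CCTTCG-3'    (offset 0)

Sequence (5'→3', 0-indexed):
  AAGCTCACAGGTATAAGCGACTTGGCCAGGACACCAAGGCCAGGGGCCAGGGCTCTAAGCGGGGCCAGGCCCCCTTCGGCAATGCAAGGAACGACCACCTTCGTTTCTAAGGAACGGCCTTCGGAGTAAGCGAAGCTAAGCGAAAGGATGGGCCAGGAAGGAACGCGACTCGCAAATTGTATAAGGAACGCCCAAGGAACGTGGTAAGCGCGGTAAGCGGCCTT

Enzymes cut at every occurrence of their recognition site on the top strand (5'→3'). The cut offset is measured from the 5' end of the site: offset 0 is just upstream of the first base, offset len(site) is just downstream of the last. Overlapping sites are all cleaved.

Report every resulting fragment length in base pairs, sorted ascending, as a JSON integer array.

Site scan:
  EstI (GGCCAGG, off=0): starts [23, 37, 44, 62, 150] → cuts [23, 37, 44, 62, 150]
  YnoIII (AAGGAACG, off=6): starts [85, 108, 157, 182, 193] → cuts [91, 114, 163, 188, 199]
  MvoII (TAAGCG, off=2): starts [13, 55, 126, 136, 204, 213] → cuts [15, 57, 128, 138, 206, 215]
  NpsX (CCTTCG, off=0): starts [72, 97, 117] → cuts [72, 97, 117]

All cut coordinates (distinct, sorted): [15, 23, 37, 44, 57, 62, 72, 91, 97, 114, 117, 128, 138, 150, 163, 188, 199, 206, 215]

Fragments:
  15→23: 8 bp
  23→37: 14 bp
  37→44: 7 bp
  44→57: 13 bp
  57→62: 5 bp
  62→72: 10 bp
  72→91: 19 bp
  91→97: 6 bp
  97→114: 17 bp
  114→117: 3 bp
  117→128: 11 bp
  128→138: 10 bp
  138→150: 12 bp
  150→163: 13 bp
  163→188: 25 bp
  188→199: 11 bp
  199→206: 7 bp
  206→215: 9 bp
  215→15 (wrap): 224-215+15 = 24 bp

[3,5,6,7,7,8,9,10,10,11,11,12,13,13,14,17,19,24,25]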